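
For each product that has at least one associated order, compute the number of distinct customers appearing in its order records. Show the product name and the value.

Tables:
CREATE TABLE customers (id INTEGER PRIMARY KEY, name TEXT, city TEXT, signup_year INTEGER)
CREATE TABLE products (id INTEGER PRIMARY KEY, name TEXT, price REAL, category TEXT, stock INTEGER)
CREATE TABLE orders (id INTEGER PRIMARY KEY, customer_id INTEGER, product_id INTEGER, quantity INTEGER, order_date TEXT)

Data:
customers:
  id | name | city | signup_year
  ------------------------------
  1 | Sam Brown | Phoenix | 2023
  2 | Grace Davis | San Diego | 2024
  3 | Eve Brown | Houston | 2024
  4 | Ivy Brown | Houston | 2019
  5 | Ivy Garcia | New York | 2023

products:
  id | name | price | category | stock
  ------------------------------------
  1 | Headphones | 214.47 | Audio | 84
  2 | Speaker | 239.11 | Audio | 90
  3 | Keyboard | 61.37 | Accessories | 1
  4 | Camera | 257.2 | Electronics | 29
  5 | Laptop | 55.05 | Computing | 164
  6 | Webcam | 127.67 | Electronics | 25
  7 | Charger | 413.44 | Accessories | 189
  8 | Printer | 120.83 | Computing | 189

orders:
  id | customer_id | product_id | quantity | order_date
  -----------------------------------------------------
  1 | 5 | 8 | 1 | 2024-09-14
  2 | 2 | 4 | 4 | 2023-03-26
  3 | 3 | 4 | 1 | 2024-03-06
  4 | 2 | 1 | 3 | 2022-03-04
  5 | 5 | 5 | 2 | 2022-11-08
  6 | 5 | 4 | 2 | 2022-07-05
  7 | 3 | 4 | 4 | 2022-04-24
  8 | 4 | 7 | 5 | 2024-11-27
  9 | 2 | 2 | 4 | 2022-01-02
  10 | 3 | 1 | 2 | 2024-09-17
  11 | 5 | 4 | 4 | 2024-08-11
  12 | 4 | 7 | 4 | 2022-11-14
SELECT p.name, COUNT(DISTINCT c.customer_id) AS distinct_customer_count FROM orders c JOIN products p ON c.product_id = p.id GROUP BY p.id, p.name

Execution result:
name | distinct_customer_count
Headphones | 2
Speaker | 1
Camera | 3
Laptop | 1
Charger | 1
Printer | 1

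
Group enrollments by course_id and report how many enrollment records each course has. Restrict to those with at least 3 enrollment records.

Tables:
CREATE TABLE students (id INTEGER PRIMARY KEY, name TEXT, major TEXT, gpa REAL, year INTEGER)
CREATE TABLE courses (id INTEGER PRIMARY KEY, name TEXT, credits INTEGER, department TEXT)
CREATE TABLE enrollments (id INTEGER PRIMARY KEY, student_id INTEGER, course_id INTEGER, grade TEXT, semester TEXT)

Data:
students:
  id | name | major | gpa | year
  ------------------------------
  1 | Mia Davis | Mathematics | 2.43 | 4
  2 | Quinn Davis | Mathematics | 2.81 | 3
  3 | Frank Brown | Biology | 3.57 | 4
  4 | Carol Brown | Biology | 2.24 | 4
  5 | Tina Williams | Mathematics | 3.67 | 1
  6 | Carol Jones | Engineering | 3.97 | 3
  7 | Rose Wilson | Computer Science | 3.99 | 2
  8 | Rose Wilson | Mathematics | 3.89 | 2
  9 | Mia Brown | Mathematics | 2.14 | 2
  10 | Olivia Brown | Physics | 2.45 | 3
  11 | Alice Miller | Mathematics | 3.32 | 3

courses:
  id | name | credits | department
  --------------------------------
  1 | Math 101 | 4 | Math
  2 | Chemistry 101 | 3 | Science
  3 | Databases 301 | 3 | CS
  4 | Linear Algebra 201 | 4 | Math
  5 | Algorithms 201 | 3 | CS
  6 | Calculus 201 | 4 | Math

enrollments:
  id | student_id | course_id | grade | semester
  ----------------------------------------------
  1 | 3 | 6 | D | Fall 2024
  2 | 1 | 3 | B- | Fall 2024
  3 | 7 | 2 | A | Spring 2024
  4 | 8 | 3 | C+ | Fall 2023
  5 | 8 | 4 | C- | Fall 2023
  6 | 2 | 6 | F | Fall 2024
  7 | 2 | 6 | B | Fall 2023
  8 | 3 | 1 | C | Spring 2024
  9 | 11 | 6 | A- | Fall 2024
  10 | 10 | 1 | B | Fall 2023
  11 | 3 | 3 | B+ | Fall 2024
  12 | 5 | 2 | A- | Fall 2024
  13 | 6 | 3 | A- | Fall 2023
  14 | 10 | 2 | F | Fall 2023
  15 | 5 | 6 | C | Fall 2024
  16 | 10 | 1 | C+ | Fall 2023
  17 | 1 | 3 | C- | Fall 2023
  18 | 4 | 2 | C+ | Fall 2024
SELECT course_id, COUNT(*) AS enrollment_count FROM enrollments GROUP BY course_id HAVING COUNT(*) >= 3

Execution result:
course_id | enrollment_count
1 | 3
2 | 4
3 | 5
6 | 5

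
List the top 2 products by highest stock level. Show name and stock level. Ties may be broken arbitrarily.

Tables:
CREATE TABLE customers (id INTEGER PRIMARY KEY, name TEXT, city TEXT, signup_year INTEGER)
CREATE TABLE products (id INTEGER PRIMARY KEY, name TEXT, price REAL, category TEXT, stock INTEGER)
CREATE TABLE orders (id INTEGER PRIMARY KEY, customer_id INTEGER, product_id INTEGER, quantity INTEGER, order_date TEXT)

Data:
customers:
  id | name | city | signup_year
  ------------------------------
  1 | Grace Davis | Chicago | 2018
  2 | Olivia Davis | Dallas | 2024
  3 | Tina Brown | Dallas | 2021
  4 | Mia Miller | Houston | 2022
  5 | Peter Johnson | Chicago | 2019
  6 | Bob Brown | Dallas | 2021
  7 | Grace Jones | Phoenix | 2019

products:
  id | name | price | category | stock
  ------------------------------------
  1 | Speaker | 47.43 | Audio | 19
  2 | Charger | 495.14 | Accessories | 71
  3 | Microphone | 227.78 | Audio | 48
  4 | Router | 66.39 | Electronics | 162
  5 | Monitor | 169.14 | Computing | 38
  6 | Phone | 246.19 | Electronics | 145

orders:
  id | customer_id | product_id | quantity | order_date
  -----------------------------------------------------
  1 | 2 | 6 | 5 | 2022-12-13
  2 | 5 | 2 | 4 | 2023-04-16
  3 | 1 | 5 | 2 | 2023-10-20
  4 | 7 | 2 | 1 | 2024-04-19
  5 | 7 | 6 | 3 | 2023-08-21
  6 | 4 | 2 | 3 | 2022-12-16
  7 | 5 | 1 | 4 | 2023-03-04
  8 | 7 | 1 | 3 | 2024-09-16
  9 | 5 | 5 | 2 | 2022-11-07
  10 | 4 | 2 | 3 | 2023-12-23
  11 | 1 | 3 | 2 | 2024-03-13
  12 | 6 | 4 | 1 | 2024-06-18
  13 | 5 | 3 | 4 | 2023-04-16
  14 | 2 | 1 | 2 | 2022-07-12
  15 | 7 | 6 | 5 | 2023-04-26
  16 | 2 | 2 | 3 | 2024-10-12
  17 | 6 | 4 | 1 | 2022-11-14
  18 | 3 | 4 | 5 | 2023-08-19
SELECT name, stock FROM products ORDER BY stock DESC LIMIT 2

Execution result:
name | stock
Router | 162
Phone | 145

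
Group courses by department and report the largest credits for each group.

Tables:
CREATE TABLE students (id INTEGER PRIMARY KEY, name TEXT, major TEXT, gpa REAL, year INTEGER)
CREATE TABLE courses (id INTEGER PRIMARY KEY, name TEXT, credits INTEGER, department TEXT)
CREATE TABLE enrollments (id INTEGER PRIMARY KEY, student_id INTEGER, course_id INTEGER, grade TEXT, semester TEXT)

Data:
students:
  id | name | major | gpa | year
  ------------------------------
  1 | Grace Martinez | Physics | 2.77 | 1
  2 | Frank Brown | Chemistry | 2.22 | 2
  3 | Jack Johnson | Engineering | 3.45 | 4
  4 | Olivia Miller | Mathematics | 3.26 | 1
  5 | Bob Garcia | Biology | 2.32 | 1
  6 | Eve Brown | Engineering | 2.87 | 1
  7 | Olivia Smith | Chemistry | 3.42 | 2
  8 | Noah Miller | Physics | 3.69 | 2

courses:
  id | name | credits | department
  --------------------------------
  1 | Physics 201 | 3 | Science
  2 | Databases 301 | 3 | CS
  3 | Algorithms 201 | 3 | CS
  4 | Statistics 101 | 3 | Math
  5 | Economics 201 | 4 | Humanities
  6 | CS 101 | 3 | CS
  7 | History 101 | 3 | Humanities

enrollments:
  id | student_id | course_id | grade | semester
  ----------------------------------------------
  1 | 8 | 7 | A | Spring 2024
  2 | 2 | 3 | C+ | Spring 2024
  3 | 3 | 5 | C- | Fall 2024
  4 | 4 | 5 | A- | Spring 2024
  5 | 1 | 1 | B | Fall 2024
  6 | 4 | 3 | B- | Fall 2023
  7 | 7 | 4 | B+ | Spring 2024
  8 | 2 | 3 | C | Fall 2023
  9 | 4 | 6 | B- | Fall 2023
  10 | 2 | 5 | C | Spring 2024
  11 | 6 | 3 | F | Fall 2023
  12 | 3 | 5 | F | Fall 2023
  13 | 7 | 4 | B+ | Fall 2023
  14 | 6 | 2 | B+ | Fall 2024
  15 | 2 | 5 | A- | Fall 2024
SELECT department, MAX(credits) AS max_credits FROM courses GROUP BY department

Execution result:
department | max_credits
CS | 3
Humanities | 4
Math | 3
Science | 3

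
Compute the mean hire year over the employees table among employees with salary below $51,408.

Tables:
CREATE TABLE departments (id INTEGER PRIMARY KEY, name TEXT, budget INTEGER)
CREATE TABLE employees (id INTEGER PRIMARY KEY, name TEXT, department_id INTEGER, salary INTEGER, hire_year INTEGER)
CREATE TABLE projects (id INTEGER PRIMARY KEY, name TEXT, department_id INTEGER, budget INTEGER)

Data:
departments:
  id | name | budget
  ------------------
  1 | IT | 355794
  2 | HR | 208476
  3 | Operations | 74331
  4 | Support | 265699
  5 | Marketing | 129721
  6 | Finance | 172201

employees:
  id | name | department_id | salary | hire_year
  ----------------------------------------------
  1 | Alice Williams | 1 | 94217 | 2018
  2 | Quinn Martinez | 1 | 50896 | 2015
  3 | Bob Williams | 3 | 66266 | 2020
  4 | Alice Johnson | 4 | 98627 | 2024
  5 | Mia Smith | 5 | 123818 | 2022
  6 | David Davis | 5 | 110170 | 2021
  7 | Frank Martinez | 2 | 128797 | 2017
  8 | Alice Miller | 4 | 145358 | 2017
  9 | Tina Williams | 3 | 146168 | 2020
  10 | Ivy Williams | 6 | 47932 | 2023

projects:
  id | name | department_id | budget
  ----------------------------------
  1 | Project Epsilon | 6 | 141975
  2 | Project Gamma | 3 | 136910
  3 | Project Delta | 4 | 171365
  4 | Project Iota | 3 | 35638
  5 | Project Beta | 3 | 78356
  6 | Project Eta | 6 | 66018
SELECT AVG(hire_year) FROM employees WHERE salary < 51408

Execution result:
2019.00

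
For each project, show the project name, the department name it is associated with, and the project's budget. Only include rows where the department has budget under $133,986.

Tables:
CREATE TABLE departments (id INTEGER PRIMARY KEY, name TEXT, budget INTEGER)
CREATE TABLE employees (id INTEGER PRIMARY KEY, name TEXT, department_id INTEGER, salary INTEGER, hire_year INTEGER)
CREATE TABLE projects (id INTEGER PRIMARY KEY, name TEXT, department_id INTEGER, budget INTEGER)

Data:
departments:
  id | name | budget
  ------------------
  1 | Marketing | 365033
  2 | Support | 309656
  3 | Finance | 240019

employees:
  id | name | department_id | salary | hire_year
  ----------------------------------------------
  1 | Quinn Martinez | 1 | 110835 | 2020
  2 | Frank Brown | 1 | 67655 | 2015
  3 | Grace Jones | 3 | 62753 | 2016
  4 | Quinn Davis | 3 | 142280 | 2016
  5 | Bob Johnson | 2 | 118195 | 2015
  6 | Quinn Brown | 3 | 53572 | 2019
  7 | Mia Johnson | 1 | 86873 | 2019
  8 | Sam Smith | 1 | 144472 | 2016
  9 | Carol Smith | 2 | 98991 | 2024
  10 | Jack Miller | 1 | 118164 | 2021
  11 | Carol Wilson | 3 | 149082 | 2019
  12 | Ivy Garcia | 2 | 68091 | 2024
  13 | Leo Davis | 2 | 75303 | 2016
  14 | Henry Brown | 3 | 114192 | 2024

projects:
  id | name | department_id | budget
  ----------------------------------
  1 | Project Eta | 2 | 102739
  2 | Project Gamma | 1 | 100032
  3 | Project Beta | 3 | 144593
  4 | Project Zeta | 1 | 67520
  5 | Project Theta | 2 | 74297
SELECT c.name, p.name AS department, c.budget FROM projects c JOIN departments p ON c.department_id = p.id WHERE p.budget < 133986

Execution result:
(no rows)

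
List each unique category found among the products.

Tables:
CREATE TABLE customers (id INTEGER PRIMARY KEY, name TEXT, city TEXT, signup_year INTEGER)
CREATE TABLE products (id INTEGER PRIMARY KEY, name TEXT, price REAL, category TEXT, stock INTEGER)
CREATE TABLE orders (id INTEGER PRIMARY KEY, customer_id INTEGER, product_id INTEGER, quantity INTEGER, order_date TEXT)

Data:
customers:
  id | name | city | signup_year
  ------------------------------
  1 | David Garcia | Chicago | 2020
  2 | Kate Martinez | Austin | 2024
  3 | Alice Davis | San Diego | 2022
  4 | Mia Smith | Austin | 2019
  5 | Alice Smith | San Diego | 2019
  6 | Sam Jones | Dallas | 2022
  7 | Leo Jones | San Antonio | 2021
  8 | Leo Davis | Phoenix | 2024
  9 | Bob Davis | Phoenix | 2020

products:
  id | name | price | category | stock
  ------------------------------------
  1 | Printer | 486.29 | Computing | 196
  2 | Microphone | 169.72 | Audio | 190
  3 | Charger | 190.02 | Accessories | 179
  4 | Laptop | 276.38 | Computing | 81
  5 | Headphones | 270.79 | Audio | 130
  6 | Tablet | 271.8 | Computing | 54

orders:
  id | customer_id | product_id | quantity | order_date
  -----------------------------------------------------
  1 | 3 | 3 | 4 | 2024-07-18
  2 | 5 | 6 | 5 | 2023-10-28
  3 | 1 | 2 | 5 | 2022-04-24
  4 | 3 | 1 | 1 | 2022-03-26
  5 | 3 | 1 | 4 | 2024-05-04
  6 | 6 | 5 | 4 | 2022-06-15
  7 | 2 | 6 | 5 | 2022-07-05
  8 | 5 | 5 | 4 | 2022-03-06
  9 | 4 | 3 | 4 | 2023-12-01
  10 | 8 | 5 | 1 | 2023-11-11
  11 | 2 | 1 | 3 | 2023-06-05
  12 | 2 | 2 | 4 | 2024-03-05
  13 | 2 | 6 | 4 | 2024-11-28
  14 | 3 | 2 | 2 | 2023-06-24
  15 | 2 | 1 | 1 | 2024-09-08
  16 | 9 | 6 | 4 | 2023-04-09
SELECT DISTINCT category FROM products

Execution result:
category
Computing
Audio
Accessories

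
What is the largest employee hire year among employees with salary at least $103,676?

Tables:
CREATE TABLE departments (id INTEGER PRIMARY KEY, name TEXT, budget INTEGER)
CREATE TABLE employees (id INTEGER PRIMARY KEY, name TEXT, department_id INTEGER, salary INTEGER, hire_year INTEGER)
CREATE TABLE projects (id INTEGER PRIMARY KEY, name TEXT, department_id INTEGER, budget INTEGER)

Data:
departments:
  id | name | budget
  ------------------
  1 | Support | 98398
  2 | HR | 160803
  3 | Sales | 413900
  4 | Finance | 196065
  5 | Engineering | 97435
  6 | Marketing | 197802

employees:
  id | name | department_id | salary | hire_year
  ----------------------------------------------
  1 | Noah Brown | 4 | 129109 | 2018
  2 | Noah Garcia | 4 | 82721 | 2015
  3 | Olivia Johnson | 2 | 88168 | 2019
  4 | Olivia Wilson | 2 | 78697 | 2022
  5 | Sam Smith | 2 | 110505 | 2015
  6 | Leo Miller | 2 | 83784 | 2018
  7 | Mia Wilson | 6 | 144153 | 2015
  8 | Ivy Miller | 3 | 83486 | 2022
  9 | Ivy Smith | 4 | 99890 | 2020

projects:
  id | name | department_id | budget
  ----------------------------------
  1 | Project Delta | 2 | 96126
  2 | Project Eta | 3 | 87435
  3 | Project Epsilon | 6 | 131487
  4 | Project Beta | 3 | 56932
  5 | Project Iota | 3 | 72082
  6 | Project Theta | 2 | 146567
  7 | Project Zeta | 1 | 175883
SELECT MAX(hire_year) FROM employees WHERE salary >= 103676

Execution result:
2018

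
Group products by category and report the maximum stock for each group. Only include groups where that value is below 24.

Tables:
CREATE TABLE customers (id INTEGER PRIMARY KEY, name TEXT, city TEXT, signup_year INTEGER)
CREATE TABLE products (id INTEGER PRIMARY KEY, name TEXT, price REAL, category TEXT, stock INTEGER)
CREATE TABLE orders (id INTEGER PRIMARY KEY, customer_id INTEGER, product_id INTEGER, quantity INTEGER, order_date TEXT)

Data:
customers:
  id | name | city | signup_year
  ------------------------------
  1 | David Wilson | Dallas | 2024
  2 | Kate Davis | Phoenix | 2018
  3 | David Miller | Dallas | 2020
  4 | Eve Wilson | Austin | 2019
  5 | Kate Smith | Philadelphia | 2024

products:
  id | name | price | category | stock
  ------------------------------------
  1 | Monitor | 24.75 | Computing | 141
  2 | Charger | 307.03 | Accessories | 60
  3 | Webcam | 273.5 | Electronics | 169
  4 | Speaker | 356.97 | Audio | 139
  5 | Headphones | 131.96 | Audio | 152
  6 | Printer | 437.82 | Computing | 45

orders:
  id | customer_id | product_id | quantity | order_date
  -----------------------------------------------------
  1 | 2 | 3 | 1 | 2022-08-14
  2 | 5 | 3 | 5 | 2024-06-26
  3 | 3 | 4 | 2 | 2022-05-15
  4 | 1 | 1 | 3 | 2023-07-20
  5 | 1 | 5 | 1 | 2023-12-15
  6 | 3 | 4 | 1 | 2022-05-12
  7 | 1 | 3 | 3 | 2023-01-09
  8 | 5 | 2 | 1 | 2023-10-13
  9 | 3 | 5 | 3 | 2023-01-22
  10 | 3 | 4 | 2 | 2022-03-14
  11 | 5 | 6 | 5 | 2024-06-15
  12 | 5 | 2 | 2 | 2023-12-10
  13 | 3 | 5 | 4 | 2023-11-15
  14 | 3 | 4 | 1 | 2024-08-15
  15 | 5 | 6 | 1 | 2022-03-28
SELECT category, MAX(stock) AS max_stock FROM products GROUP BY category HAVING MAX(stock) < 24

Execution result:
(no rows)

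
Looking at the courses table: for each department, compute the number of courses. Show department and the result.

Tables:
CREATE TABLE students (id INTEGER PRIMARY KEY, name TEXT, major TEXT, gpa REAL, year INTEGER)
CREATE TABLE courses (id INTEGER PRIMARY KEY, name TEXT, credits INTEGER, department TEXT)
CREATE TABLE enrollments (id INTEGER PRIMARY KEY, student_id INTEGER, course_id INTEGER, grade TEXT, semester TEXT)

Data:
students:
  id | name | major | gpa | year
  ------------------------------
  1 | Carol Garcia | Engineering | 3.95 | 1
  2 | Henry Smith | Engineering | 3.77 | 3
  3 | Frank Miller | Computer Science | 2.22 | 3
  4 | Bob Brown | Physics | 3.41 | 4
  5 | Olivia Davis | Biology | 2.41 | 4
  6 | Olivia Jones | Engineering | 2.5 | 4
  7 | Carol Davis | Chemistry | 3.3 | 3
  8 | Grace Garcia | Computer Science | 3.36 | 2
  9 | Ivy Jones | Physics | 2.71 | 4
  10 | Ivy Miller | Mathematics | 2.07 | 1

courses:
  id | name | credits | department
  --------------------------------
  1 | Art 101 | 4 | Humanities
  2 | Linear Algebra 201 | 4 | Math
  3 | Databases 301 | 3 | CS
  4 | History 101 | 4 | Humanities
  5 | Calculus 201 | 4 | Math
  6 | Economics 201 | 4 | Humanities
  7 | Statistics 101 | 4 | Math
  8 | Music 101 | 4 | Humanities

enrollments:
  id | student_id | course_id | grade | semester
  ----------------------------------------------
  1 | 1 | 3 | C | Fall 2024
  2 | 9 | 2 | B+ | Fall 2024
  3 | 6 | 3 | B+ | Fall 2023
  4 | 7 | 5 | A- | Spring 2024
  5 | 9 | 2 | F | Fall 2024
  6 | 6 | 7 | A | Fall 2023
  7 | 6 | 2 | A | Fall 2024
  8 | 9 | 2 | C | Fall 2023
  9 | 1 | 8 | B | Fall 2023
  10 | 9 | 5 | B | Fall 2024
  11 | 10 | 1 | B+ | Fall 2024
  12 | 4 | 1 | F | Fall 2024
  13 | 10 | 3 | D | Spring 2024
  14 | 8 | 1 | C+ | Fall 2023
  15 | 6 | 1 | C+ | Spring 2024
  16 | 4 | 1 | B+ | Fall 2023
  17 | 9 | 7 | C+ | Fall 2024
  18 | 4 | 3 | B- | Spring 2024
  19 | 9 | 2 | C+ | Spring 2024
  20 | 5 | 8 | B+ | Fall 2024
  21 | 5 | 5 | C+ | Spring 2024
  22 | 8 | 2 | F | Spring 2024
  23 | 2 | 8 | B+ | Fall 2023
SELECT department, COUNT(*) AS n FROM courses GROUP BY department

Execution result:
department | n
CS | 1
Humanities | 4
Math | 3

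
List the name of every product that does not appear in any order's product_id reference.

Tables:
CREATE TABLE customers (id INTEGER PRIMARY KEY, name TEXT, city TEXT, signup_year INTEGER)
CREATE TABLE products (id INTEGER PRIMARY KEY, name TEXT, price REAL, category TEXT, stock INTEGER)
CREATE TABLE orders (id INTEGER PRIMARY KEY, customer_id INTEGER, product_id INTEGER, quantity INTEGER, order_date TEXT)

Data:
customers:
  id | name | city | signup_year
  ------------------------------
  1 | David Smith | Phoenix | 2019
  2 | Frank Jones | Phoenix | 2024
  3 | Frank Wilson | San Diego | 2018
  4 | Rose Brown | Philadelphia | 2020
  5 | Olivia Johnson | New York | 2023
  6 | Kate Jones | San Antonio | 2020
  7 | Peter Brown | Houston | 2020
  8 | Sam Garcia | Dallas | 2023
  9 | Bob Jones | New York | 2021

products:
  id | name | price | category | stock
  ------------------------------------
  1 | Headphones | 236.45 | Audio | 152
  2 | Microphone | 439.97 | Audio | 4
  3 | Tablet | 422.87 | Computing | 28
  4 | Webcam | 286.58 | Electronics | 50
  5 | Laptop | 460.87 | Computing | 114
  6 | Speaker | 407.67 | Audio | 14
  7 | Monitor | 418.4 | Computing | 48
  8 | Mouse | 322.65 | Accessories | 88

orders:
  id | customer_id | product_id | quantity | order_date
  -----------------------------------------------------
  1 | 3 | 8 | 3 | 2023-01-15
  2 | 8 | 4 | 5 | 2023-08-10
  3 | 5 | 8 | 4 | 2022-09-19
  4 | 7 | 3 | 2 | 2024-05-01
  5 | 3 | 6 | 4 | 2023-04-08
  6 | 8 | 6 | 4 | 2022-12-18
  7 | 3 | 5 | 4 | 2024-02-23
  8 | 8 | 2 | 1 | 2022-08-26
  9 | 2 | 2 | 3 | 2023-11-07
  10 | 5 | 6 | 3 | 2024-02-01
SELECT p.name FROM products p LEFT JOIN orders c ON c.product_id = p.id WHERE c.id IS NULL

Execution result:
name
Headphones
Monitor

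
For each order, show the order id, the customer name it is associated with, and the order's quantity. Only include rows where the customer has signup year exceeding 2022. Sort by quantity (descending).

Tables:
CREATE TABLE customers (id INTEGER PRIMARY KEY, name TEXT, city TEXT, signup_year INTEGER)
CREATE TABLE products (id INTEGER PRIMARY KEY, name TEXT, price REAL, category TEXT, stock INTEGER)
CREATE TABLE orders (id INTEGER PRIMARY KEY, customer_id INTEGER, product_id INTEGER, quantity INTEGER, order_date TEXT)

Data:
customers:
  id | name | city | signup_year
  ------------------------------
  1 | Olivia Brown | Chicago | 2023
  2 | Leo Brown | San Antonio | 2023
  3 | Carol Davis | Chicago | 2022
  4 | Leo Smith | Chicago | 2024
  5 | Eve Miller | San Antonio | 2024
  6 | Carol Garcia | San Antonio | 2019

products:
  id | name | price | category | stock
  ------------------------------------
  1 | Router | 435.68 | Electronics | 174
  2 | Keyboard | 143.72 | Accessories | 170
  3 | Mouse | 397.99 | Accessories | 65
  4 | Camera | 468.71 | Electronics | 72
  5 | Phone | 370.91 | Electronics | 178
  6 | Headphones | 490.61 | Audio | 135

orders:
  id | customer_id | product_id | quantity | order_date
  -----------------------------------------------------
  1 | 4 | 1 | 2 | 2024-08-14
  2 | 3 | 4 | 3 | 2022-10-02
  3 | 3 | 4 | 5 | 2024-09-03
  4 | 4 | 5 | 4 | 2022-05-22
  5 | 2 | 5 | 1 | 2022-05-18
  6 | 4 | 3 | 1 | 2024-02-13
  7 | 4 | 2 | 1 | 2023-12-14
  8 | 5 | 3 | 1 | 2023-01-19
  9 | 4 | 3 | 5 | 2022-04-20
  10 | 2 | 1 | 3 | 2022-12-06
SELECT c.id, p.name AS customer, c.quantity FROM orders c JOIN customers p ON c.customer_id = p.id WHERE p.signup_year > 2022 ORDER BY c.quantity DESC

Execution result:
id | customer | quantity
9 | Leo Smith | 5
4 | Leo Smith | 4
10 | Leo Brown | 3
1 | Leo Smith | 2
5 | Leo Brown | 1
6 | Leo Smith | 1
7 | Leo Smith | 1
8 | Eve Miller | 1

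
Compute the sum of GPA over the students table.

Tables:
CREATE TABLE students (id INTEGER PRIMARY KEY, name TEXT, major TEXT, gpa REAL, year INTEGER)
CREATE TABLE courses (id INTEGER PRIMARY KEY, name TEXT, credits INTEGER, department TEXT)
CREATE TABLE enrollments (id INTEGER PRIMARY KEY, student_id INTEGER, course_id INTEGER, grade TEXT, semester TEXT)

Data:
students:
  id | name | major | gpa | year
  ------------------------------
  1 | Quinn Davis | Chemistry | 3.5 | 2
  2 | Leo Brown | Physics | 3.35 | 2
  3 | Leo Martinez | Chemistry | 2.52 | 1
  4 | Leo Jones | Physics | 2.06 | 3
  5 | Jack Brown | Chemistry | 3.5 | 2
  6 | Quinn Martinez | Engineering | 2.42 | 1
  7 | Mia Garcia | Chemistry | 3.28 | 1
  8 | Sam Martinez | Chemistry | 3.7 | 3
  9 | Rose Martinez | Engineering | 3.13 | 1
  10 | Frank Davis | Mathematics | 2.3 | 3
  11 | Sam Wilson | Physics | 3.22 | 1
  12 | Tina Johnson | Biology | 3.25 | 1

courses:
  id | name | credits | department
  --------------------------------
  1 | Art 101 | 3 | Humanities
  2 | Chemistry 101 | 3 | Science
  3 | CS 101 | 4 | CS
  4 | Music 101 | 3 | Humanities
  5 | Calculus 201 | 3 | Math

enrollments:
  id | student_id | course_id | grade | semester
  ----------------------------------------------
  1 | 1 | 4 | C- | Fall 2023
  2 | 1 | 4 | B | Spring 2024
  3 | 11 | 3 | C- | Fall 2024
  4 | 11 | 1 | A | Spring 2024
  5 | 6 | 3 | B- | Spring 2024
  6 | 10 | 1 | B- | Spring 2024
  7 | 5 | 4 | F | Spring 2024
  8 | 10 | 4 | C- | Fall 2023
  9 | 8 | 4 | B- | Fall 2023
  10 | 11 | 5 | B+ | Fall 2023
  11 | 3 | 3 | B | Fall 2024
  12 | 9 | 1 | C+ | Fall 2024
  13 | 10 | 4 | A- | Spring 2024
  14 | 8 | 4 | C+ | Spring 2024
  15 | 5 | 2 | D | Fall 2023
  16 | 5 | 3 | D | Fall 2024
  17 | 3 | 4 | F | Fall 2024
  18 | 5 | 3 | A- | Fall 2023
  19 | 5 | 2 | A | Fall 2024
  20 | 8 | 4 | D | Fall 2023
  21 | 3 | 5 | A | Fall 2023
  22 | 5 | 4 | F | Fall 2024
SELECT SUM(gpa) FROM students

Execution result:
36.23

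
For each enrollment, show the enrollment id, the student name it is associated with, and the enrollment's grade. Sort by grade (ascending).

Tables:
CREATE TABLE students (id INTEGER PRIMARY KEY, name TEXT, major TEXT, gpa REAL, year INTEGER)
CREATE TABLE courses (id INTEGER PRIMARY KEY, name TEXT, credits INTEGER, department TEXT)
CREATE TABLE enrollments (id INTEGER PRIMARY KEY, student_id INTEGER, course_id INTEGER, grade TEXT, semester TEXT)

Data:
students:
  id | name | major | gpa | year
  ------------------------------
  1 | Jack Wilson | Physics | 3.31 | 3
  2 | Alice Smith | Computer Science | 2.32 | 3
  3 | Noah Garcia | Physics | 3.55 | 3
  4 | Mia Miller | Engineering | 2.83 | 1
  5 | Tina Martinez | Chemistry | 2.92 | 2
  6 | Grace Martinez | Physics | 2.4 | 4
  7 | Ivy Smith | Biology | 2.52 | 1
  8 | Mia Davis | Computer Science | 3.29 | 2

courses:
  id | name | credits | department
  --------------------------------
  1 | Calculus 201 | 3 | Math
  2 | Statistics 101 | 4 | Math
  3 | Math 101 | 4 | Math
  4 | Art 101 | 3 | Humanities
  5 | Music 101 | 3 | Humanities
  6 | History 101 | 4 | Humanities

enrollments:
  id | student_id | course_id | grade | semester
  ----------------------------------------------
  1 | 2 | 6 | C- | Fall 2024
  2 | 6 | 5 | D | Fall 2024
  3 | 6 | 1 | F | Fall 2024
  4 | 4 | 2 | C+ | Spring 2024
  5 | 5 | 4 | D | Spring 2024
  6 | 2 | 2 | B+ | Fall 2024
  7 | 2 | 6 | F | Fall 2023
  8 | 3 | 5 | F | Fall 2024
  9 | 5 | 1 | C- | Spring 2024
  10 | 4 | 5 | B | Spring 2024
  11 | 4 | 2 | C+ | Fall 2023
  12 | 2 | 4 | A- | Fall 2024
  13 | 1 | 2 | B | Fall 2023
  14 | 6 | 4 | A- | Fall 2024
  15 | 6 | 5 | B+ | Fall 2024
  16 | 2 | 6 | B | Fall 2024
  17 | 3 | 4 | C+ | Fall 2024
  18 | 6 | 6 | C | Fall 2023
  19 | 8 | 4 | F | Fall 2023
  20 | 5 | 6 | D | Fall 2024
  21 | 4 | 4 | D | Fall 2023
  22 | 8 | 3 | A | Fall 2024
SELECT c.id, p.name AS student, c.grade FROM enrollments c JOIN students p ON c.student_id = p.id ORDER BY c.grade ASC

Execution result:
id | student | grade
22 | Mia Davis | A
12 | Alice Smith | A-
14 | Grace Martinez | A-
10 | Mia Miller | B
13 | Jack Wilson | B
16 | Alice Smith | B
6 | Alice Smith | B+
15 | Grace Martinez | B+
18 | Grace Martinez | C
4 | Mia Miller | C+
11 | Mia Miller | C+
17 | Noah Garcia | C+
1 | Alice Smith | C-
9 | Tina Martinez | C-
2 | Grace Martinez | D
5 | Tina Martinez | D
20 | Tina Martinez | D
21 | Mia Miller | D
3 | Grace Martinez | F
7 | Alice Smith | F
8 | Noah Garcia | F
19 | Mia Davis | F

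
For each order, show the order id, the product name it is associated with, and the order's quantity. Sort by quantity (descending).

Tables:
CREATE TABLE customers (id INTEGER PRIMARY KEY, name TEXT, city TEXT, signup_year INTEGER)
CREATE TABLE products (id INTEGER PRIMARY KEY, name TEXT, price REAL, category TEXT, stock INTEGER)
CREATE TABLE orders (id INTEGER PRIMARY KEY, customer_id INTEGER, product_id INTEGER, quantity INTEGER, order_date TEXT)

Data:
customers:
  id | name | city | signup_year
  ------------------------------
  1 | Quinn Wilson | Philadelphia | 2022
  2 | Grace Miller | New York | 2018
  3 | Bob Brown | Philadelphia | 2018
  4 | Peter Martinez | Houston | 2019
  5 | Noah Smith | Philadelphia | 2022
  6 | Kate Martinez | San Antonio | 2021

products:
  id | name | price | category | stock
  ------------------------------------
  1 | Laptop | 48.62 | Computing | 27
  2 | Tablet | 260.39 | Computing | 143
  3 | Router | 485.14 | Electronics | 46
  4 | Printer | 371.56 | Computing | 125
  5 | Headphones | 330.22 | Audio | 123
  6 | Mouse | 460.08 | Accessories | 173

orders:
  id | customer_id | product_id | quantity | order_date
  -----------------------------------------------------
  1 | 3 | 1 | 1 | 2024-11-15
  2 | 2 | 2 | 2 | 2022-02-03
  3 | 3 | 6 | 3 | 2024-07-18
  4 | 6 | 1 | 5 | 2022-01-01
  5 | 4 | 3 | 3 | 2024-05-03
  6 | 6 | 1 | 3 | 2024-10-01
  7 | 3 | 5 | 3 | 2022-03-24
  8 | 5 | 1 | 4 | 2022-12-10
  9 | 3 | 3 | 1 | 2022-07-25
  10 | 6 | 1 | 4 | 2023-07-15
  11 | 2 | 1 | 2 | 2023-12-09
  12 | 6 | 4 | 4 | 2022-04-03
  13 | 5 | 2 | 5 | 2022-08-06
SELECT c.id, p.name AS product, c.quantity FROM orders c JOIN products p ON c.product_id = p.id ORDER BY c.quantity DESC

Execution result:
id | product | quantity
4 | Laptop | 5
13 | Tablet | 5
8 | Laptop | 4
10 | Laptop | 4
12 | Printer | 4
3 | Mouse | 3
5 | Router | 3
6 | Laptop | 3
7 | Headphones | 3
2 | Tablet | 2
11 | Laptop | 2
1 | Laptop | 1
9 | Router | 1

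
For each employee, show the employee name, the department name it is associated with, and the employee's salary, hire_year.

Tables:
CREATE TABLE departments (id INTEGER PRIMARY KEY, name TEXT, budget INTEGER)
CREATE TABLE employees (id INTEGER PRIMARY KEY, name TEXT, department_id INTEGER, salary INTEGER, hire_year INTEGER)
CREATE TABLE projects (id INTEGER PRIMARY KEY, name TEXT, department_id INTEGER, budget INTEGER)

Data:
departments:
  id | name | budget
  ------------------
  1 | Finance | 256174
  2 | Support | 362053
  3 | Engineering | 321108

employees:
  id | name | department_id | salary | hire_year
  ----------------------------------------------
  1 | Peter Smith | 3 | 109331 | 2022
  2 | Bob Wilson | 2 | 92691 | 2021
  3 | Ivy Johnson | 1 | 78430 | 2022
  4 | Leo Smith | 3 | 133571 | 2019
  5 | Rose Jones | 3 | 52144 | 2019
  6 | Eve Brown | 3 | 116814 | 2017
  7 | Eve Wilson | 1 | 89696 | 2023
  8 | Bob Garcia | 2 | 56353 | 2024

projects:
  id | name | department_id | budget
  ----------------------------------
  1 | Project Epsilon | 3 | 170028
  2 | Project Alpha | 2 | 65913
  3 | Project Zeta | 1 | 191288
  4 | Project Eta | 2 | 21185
SELECT c.name, p.name AS department, c.salary, c.hire_year FROM employees c JOIN departments p ON c.department_id = p.id

Execution result:
name | department | salary | hire_year
Peter Smith | Engineering | 109331 | 2022
Bob Wilson | Support | 92691 | 2021
Ivy Johnson | Finance | 78430 | 2022
Leo Smith | Engineering | 133571 | 2019
Rose Jones | Engineering | 52144 | 2019
Eve Brown | Engineering | 116814 | 2017
Eve Wilson | Finance | 89696 | 2023
Bob Garcia | Support | 56353 | 2024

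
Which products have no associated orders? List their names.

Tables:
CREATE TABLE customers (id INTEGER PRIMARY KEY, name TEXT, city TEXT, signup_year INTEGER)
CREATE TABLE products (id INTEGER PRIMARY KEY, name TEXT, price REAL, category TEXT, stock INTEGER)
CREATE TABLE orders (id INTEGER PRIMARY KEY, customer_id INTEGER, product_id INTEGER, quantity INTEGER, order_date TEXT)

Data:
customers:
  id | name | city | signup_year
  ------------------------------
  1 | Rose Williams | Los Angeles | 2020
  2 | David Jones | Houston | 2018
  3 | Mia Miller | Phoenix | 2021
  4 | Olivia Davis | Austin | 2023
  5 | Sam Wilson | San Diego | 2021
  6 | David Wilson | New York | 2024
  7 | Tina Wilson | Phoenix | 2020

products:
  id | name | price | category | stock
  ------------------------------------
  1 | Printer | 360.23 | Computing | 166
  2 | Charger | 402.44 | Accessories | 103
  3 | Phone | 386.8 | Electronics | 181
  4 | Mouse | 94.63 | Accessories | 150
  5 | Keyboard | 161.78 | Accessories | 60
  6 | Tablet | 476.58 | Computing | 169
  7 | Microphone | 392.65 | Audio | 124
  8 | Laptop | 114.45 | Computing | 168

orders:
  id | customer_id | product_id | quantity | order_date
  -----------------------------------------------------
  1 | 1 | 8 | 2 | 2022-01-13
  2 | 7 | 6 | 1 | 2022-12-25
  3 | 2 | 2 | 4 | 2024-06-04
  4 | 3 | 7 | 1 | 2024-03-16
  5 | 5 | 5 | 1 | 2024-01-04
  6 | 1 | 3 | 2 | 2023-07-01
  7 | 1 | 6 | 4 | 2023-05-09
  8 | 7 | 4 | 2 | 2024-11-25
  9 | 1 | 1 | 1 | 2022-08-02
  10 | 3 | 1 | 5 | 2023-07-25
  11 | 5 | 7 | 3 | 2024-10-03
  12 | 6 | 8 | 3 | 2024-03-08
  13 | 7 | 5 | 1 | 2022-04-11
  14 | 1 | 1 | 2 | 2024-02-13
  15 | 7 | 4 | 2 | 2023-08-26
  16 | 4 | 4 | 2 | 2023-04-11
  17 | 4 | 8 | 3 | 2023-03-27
SELECT p.name FROM products p LEFT JOIN orders c ON c.product_id = p.id WHERE c.id IS NULL

Execution result:
(no rows)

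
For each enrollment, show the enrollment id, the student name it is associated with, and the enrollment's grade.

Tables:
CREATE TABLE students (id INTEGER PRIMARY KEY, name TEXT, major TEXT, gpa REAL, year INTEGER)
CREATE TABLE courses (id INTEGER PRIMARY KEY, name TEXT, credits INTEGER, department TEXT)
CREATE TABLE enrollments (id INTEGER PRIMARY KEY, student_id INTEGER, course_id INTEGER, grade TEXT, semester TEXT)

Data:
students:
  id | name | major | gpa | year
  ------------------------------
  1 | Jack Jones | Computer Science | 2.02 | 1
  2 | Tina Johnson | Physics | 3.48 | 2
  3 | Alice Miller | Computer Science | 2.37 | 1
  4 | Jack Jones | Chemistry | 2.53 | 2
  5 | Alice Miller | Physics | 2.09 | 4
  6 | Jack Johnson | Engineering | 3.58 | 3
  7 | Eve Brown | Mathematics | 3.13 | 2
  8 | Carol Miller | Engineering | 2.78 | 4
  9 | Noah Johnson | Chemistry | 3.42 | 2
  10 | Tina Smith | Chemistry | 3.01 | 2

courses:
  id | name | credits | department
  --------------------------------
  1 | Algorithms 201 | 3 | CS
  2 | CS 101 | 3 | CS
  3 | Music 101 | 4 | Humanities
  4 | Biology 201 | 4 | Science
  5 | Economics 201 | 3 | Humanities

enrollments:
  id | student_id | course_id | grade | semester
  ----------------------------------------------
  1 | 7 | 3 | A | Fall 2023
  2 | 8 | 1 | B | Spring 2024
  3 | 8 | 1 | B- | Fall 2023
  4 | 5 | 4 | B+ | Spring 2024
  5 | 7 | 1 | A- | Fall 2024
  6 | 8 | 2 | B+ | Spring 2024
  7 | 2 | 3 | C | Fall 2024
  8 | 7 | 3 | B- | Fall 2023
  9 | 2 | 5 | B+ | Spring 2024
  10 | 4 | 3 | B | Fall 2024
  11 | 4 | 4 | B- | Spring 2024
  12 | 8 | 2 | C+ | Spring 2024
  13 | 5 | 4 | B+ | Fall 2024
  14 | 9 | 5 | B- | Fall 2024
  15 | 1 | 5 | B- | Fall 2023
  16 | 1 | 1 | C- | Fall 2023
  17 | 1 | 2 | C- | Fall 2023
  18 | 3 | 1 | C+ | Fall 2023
SELECT c.id, p.name AS student, c.grade FROM enrollments c JOIN students p ON c.student_id = p.id

Execution result:
id | student | grade
1 | Eve Brown | A
2 | Carol Miller | B
3 | Carol Miller | B-
4 | Alice Miller | B+
5 | Eve Brown | A-
6 | Carol Miller | B+
7 | Tina Johnson | C
8 | Eve Brown | B-
9 | Tina Johnson | B+
10 | Jack Jones | B
11 | Jack Jones | B-
12 | Carol Miller | C+
13 | Alice Miller | B+
14 | Noah Johnson | B-
15 | Jack Jones | B-
16 | Jack Jones | C-
17 | Jack Jones | C-
18 | Alice Miller | C+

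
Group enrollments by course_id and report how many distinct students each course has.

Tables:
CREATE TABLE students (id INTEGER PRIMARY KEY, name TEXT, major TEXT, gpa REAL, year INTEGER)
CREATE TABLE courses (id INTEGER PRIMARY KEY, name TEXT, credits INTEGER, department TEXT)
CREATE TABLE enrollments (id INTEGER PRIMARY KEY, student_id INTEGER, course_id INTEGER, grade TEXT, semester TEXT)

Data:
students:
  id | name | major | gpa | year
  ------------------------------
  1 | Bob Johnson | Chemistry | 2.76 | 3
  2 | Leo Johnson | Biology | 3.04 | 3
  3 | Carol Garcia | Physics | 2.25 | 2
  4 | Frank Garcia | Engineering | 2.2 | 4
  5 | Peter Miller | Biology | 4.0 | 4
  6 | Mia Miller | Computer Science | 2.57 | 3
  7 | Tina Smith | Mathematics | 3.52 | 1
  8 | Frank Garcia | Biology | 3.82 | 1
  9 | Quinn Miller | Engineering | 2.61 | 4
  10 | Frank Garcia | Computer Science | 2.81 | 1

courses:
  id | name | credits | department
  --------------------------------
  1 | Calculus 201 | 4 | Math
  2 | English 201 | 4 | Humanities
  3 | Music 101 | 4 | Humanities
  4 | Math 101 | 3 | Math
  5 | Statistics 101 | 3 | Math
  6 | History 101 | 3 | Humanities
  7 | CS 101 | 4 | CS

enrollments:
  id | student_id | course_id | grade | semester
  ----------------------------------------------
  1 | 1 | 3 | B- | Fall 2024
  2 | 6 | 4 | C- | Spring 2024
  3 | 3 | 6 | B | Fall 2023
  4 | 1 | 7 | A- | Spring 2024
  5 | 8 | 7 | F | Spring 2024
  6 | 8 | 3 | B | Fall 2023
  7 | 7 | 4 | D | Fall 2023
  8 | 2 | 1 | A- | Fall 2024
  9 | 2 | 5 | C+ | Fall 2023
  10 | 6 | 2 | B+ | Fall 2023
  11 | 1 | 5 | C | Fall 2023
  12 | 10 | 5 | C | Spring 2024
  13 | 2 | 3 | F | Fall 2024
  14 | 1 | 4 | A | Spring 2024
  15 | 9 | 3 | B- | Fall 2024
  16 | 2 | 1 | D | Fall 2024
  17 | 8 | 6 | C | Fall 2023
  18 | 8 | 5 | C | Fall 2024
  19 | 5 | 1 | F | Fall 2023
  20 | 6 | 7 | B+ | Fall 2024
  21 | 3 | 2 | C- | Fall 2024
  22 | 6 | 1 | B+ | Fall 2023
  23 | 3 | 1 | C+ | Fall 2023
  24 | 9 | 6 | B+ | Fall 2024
SELECT course_id, COUNT(DISTINCT student_id) AS distinct_student_count FROM enrollments GROUP BY course_id

Execution result:
course_id | distinct_student_count
1 | 4
2 | 2
3 | 4
4 | 3
5 | 4
6 | 3
7 | 3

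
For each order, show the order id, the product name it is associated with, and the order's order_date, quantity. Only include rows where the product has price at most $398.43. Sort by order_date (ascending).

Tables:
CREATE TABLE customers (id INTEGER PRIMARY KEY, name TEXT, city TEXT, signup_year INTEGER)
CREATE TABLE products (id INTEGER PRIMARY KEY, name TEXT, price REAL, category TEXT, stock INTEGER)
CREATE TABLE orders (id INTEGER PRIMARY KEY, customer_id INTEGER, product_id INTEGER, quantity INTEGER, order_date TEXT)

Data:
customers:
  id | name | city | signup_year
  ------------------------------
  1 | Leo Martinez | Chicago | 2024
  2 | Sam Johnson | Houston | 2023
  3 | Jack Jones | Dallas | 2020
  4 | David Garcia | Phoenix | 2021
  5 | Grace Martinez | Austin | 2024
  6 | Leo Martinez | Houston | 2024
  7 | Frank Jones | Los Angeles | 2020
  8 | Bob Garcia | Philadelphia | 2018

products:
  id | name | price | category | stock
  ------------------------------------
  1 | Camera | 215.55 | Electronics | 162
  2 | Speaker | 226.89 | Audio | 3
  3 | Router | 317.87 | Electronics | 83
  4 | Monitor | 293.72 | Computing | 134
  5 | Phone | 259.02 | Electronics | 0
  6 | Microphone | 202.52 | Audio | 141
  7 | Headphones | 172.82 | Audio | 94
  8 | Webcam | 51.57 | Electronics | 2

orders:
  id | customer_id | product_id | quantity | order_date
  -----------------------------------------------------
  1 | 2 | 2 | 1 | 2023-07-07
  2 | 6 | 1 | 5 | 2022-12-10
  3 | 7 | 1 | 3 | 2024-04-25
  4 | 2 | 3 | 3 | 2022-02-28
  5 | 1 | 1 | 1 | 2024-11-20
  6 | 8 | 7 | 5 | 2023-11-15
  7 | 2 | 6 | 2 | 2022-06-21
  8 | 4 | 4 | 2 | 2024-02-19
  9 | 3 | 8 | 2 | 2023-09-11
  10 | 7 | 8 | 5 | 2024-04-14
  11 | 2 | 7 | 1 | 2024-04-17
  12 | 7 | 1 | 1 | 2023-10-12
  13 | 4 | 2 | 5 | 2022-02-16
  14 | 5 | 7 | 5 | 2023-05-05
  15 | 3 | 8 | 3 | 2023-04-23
SELECT c.id, p.name AS product, c.order_date, c.quantity FROM orders c JOIN products p ON c.product_id = p.id WHERE p.price <= 398.43 ORDER BY c.order_date ASC

Execution result:
id | product | order_date | quantity
13 | Speaker | 2022-02-16 | 5
4 | Router | 2022-02-28 | 3
7 | Microphone | 2022-06-21 | 2
2 | Camera | 2022-12-10 | 5
15 | Webcam | 2023-04-23 | 3
14 | Headphones | 2023-05-05 | 5
1 | Speaker | 2023-07-07 | 1
9 | Webcam | 2023-09-11 | 2
12 | Camera | 2023-10-12 | 1
6 | Headphones | 2023-11-15 | 5
8 | Monitor | 2024-02-19 | 2
10 | Webcam | 2024-04-14 | 5
11 | Headphones | 2024-04-17 | 1
3 | Camera | 2024-04-25 | 3
5 | Camera | 2024-11-20 | 1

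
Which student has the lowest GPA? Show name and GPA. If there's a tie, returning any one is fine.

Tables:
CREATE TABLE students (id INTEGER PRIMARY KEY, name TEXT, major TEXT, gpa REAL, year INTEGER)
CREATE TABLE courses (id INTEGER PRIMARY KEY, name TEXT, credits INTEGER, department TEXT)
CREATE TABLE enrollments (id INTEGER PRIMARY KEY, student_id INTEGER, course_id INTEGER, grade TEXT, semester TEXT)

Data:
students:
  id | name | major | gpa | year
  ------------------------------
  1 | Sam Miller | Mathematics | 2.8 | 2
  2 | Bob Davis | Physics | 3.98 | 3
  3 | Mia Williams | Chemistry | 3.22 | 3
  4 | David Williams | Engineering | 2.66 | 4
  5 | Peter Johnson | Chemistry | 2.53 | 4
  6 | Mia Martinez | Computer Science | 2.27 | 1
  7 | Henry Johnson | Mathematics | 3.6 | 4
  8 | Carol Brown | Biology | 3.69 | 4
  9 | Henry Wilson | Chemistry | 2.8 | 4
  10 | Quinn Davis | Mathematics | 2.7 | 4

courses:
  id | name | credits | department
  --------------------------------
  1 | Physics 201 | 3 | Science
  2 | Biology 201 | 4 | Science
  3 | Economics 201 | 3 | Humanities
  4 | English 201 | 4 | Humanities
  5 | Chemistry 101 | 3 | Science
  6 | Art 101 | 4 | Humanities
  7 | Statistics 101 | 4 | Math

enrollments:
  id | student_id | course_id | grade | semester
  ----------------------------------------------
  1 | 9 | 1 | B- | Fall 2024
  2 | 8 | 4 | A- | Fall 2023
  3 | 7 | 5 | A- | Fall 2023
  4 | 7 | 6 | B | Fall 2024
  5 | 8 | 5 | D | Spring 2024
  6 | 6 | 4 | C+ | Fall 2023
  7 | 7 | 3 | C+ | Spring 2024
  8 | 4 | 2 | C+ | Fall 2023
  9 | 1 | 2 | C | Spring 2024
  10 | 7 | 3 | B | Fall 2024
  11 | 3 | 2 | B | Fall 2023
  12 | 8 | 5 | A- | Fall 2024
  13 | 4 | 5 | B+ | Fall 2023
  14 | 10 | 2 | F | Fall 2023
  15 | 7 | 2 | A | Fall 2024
SELECT name, gpa FROM students ORDER BY gpa ASC LIMIT 1

Execution result:
name | gpa
Mia Martinez | 2.27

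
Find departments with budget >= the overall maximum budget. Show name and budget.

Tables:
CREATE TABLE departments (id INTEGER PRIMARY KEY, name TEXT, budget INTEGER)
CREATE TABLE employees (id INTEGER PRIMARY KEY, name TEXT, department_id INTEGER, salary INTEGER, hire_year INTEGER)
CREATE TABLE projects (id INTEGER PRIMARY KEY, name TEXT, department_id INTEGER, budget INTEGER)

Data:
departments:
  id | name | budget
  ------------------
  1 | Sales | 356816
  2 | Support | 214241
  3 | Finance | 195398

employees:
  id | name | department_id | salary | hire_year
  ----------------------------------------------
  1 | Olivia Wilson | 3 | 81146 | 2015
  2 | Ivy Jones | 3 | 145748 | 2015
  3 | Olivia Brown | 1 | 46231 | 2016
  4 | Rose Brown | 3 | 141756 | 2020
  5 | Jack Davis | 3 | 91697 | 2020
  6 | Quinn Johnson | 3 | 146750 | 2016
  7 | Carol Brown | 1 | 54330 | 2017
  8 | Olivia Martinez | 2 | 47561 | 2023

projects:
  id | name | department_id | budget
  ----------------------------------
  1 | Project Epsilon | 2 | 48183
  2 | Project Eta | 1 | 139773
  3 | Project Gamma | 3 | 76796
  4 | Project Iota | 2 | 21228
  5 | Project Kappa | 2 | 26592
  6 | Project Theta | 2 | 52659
SELECT name, budget FROM departments WHERE budget >= (SELECT MAX(budget) FROM departments)

Execution result:
name | budget
Sales | 356816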